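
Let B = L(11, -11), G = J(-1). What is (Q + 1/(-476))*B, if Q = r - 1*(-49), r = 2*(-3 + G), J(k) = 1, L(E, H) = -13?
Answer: -278447/476 ≈ -584.97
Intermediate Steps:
G = 1
r = -4 (r = 2*(-3 + 1) = 2*(-2) = -4)
Q = 45 (Q = -4 - 1*(-49) = -4 + 49 = 45)
B = -13
(Q + 1/(-476))*B = (45 + 1/(-476))*(-13) = (45 - 1/476)*(-13) = (21419/476)*(-13) = -278447/476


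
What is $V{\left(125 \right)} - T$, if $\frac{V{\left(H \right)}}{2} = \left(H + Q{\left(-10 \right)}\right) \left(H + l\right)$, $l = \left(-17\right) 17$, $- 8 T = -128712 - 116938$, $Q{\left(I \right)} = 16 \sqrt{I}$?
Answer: $- \frac{286825}{4} - 5248 i \sqrt{10} \approx -71706.0 - 16596.0 i$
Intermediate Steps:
$T = \frac{122825}{4}$ ($T = - \frac{-128712 - 116938}{8} = \left(- \frac{1}{8}\right) \left(-245650\right) = \frac{122825}{4} \approx 30706.0$)
$l = -289$
$V{\left(H \right)} = 2 \left(-289 + H\right) \left(H + 16 i \sqrt{10}\right)$ ($V{\left(H \right)} = 2 \left(H + 16 \sqrt{-10}\right) \left(H - 289\right) = 2 \left(H + 16 i \sqrt{10}\right) \left(-289 + H\right) = 2 \left(-289 + H\right) \left(H + 16 i \sqrt{10}\right)$)
$V{\left(125 \right)} - T = \left(\left(-578\right) 125 + 2 \cdot 125^{2} - 9248 i \sqrt{10} + 32 i 125 \sqrt{10}\right) - \frac{122825}{4} = \left(-72250 + 2 \cdot 15625 - 9248 i \sqrt{10} + 4000 i \sqrt{10}\right) - \frac{122825}{4} = \left(-72250 + 31250 - 9248 i \sqrt{10} + 4000 i \sqrt{10}\right) - \frac{122825}{4} = \left(-41000 - 5248 i \sqrt{10}\right) - \frac{122825}{4} = - \frac{286825}{4} - 5248 i \sqrt{10}$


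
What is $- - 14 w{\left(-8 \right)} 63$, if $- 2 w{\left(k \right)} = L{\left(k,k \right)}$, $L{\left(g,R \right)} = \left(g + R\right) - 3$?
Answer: $8379$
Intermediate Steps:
$L{\left(g,R \right)} = -3 + R + g$ ($L{\left(g,R \right)} = \left(R + g\right) - 3 = -3 + R + g$)
$w{\left(k \right)} = \frac{3}{2} - k$ ($w{\left(k \right)} = - \frac{-3 + k + k}{2} = - \frac{-3 + 2 k}{2} = \frac{3}{2} - k$)
$- - 14 w{\left(-8 \right)} 63 = - - 14 \left(\frac{3}{2} - -8\right) 63 = - - 14 \left(\frac{3}{2} + 8\right) 63 = - \left(-14\right) \frac{19}{2} \cdot 63 = - \left(-133\right) 63 = \left(-1\right) \left(-8379\right) = 8379$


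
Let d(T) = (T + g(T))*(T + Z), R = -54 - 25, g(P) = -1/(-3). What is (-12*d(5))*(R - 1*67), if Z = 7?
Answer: 112128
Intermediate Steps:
g(P) = ⅓ (g(P) = -1*(-⅓) = ⅓)
R = -79
d(T) = (7 + T)*(⅓ + T) (d(T) = (T + ⅓)*(T + 7) = (⅓ + T)*(7 + T) = (7 + T)*(⅓ + T))
(-12*d(5))*(R - 1*67) = (-12*(7/3 + 5² + (22/3)*5))*(-79 - 1*67) = (-12*(7/3 + 25 + 110/3))*(-79 - 67) = -12*64*(-146) = -768*(-146) = 112128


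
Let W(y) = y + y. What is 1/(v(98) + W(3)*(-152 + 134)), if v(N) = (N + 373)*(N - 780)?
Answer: -1/321330 ≈ -3.1121e-6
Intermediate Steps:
W(y) = 2*y
v(N) = (-780 + N)*(373 + N) (v(N) = (373 + N)*(-780 + N) = (-780 + N)*(373 + N))
1/(v(98) + W(3)*(-152 + 134)) = 1/((-290940 + 98² - 407*98) + (2*3)*(-152 + 134)) = 1/((-290940 + 9604 - 39886) + 6*(-18)) = 1/(-321222 - 108) = 1/(-321330) = -1/321330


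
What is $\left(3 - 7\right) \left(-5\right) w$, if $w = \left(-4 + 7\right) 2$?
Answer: $120$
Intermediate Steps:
$w = 6$ ($w = 3 \cdot 2 = 6$)
$\left(3 - 7\right) \left(-5\right) w = \left(3 - 7\right) \left(-5\right) 6 = \left(-4\right) \left(-5\right) 6 = 20 \cdot 6 = 120$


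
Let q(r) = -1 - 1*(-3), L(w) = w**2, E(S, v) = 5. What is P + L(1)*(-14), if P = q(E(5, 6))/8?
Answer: -55/4 ≈ -13.750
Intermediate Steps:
q(r) = 2 (q(r) = -1 + 3 = 2)
P = 1/4 (P = 2/8 = 2*(1/8) = 1/4 ≈ 0.25000)
P + L(1)*(-14) = 1/4 + 1**2*(-14) = 1/4 + 1*(-14) = 1/4 - 14 = -55/4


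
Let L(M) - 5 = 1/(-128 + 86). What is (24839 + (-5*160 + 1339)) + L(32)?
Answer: 1066085/42 ≈ 25383.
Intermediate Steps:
L(M) = 209/42 (L(M) = 5 + 1/(-128 + 86) = 5 + 1/(-42) = 5 - 1/42 = 209/42)
(24839 + (-5*160 + 1339)) + L(32) = (24839 + (-5*160 + 1339)) + 209/42 = (24839 + (-800 + 1339)) + 209/42 = (24839 + 539) + 209/42 = 25378 + 209/42 = 1066085/42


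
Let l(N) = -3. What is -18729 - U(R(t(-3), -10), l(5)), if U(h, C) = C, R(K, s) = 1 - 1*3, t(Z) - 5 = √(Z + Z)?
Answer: -18726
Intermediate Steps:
t(Z) = 5 + √2*√Z (t(Z) = 5 + √(Z + Z) = 5 + √(2*Z) = 5 + √2*√Z)
R(K, s) = -2 (R(K, s) = 1 - 3 = -2)
-18729 - U(R(t(-3), -10), l(5)) = -18729 - 1*(-3) = -18729 + 3 = -18726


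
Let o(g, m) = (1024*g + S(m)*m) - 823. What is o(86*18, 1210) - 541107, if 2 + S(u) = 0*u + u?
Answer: 2504902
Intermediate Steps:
S(u) = -2 + u (S(u) = -2 + (0*u + u) = -2 + (0 + u) = -2 + u)
o(g, m) = -823 + 1024*g + m*(-2 + m) (o(g, m) = (1024*g + (-2 + m)*m) - 823 = (1024*g + m*(-2 + m)) - 823 = -823 + 1024*g + m*(-2 + m))
o(86*18, 1210) - 541107 = (-823 + 1024*(86*18) + 1210*(-2 + 1210)) - 541107 = (-823 + 1024*1548 + 1210*1208) - 541107 = (-823 + 1585152 + 1461680) - 541107 = 3046009 - 541107 = 2504902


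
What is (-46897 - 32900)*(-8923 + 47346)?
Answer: -3066040131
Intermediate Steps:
(-46897 - 32900)*(-8923 + 47346) = -79797*38423 = -3066040131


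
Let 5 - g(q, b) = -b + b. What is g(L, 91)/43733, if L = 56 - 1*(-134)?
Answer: 5/43733 ≈ 0.00011433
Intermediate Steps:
L = 190 (L = 56 + 134 = 190)
g(q, b) = 5 (g(q, b) = 5 - (-b + b) = 5 - 1*0 = 5 + 0 = 5)
g(L, 91)/43733 = 5/43733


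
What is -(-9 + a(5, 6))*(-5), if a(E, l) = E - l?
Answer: -50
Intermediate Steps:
-(-9 + a(5, 6))*(-5) = -(-9 + (5 - 1*6))*(-5) = -(-9 + (5 - 6))*(-5) = -(-9 - 1)*(-5) = -(-10)*(-5) = -1*50 = -50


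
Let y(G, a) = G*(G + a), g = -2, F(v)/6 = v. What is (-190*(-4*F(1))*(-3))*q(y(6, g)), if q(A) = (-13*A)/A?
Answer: 177840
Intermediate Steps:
F(v) = 6*v
q(A) = -13
(-190*(-4*F(1))*(-3))*q(y(6, g)) = -190*(-24)*(-3)*(-13) = -190*(-4*6)*(-3)*(-13) = -(-4560)*(-3)*(-13) = -190*72*(-13) = -13680*(-13) = 177840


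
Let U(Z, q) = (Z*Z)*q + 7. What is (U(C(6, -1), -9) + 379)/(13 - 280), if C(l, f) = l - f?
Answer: 55/267 ≈ 0.20599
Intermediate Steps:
U(Z, q) = 7 + q*Z**2 (U(Z, q) = Z**2*q + 7 = q*Z**2 + 7 = 7 + q*Z**2)
(U(C(6, -1), -9) + 379)/(13 - 280) = ((7 - 9*(6 - 1*(-1))**2) + 379)/(13 - 280) = ((7 - 9*(6 + 1)**2) + 379)/(-267) = ((7 - 9*7**2) + 379)*(-1/267) = ((7 - 9*49) + 379)*(-1/267) = ((7 - 441) + 379)*(-1/267) = (-434 + 379)*(-1/267) = -55*(-1/267) = 55/267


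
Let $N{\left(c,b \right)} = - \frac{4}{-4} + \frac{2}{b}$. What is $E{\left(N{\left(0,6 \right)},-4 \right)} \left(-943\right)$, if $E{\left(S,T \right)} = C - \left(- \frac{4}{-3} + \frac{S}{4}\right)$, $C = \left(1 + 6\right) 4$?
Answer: $- \frac{74497}{3} \approx -24832.0$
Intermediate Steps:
$N{\left(c,b \right)} = 1 + \frac{2}{b}$ ($N{\left(c,b \right)} = \left(-4\right) \left(- \frac{1}{4}\right) + \frac{2}{b} = 1 + \frac{2}{b}$)
$C = 28$ ($C = 7 \cdot 4 = 28$)
$E{\left(S,T \right)} = \frac{80}{3} - \frac{S}{4}$ ($E{\left(S,T \right)} = 28 - \left(- \frac{4}{-3} + \frac{S}{4}\right) = 28 - \left(\left(-4\right) \left(- \frac{1}{3}\right) + S \frac{1}{4}\right) = 28 - \left(\frac{4}{3} + \frac{S}{4}\right) = \frac{80}{3} - \frac{S}{4}$)
$E{\left(N{\left(0,6 \right)},-4 \right)} \left(-943\right) = \left(\frac{80}{3} - \frac{\frac{1}{6} \left(2 + 6\right)}{4}\right) \left(-943\right) = \left(\frac{80}{3} - \frac{\frac{1}{6} \cdot 8}{4}\right) \left(-943\right) = \left(\frac{80}{3} - \frac{1}{3}\right) \left(-943\right) = \frac{79}{3} \left(-943\right) = - \frac{74497}{3}$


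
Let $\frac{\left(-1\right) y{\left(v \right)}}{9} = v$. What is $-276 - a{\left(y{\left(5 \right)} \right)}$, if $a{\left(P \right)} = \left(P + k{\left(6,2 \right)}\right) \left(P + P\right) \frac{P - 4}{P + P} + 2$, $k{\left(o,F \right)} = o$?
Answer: $-2189$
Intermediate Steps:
$y{\left(v \right)} = - 9 v$
$a{\left(P \right)} = 2 + \left(-4 + P\right) \left(6 + P\right)$ ($a{\left(P \right)} = \left(P + 6\right) \left(P + P\right) \frac{P - 4}{P + P} + 2 = \left(6 + P\right) 2 P \frac{-4 + P}{2 P} + 2 = 2 P \left(6 + P\right) \left(-4 + P\right) \frac{1}{2 P} + 2 = 2 P \left(6 + P\right) \frac{-4 + P}{2 P} + 2 = \left(-4 + P\right) \left(6 + P\right) + 2 = 2 + \left(-4 + P\right) \left(6 + P\right)$)
$-276 - a{\left(y{\left(5 \right)} \right)} = -276 - \left(-22 + \left(\left(-9\right) 5\right)^{2} + 2 \left(\left(-9\right) 5\right)\right) = -276 - \left(-22 + \left(-45\right)^{2} + 2 \left(-45\right)\right) = -276 - \left(-22 + 2025 - 90\right) = -276 - 1913 = -2189$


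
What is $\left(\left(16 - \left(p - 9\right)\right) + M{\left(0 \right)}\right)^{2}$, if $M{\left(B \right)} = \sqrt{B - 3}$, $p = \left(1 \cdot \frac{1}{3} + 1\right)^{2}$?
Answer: $\frac{43438}{81} + \frac{418 i \sqrt{3}}{9} \approx 536.27 + 80.444 i$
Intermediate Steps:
$p = \frac{16}{9}$ ($p = \left(1 \cdot \frac{1}{3} + 1\right)^{2} = \left(\frac{1}{3} + 1\right)^{2} = \left(\frac{4}{3}\right)^{2} = \frac{16}{9} \approx 1.7778$)
$M{\left(B \right)} = \sqrt{-3 + B}$
$\left(\left(16 - \left(p - 9\right)\right) + M{\left(0 \right)}\right)^{2} = \left(\left(16 - \left(\frac{16}{9} - 9\right)\right) + \sqrt{-3 + 0}\right)^{2} = \left(\left(16 - - \frac{65}{9}\right) + \sqrt{-3}\right)^{2} = \left(\left(16 + \frac{65}{9}\right) + i \sqrt{3}\right)^{2} = \left(\frac{209}{9} + i \sqrt{3}\right)^{2}$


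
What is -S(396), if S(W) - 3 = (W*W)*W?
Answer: -62099139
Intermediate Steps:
S(W) = 3 + W**3 (S(W) = 3 + (W*W)*W = 3 + W**2*W = 3 + W**3)
-S(396) = -(3 + 396**3) = -(3 + 62099136) = -1*62099139 = -62099139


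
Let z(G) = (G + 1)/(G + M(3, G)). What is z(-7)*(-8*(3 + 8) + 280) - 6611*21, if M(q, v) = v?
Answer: -971241/7 ≈ -1.3875e+5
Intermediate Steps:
z(G) = (1 + G)/(2*G) (z(G) = (G + 1)/(G + G) = (1 + G)/((2*G)) = (1 + G)*(1/(2*G)) = (1 + G)/(2*G))
z(-7)*(-8*(3 + 8) + 280) - 6611*21 = ((½)*(1 - 7)/(-7))*(-8*(3 + 8) + 280) - 6611*21 = ((½)*(-⅐)*(-6))*(-8*11 + 280) - 138831 = 3*(-88 + 280)/7 - 138831 = (3/7)*192 - 138831 = 576/7 - 138831 = -971241/7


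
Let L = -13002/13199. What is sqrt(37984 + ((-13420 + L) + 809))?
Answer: 5*sqrt(4555799)/67 ≈ 159.29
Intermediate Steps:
L = -66/67 (L = -13002*1/13199 = -66/67 ≈ -0.98507)
sqrt(37984 + ((-13420 + L) + 809)) = sqrt(37984 + ((-13420 - 66/67) + 809)) = sqrt(37984 + (-899206/67 + 809)) = sqrt(37984 - 845003/67) = sqrt(1699925/67) = 5*sqrt(4555799)/67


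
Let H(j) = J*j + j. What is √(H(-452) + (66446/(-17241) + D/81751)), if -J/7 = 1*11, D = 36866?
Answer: 8*√1066203441202543225323/1409468991 ≈ 185.33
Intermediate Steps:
J = -77 (J = -7*11 = -77)
H(j) = -76*j (H(j) = -77*j + j = -76*j)
√(H(-452) + (66446/(-17241) + D/81751)) = √(-76*(-452) + (66446/(-17241) + 36866/81751)) = √(34352 + (66446*(-1/17241) + 36866*(1/81751))) = √(34352 + (-66446/17241 + 36866/81751)) = √(34352 - 4796420240/1409468991) = √(48413282358592/1409468991) = 8*√1066203441202543225323/1409468991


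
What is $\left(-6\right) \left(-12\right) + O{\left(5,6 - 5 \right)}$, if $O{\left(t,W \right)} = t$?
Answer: $77$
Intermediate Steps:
$\left(-6\right) \left(-12\right) + O{\left(5,6 - 5 \right)} = \left(-6\right) \left(-12\right) + 5 = 72 + 5 = 77$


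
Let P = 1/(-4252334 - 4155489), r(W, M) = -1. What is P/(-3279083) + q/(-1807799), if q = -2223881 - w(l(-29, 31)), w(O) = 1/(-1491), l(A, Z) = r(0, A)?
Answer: 91416619574958071278439/74312822269188720341481 ≈ 1.2302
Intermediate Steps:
l(A, Z) = -1
w(O) = -1/1491
P = -1/8407823 (P = 1/(-8407823) = -1/8407823 ≈ -1.1894e-7)
q = -3315806570/1491 (q = -2223881 - 1*(-1/1491) = -2223881 + 1/1491 = -3315806570/1491 ≈ -2.2239e+6)
P/(-3279083) + q/(-1807799) = -1/8407823/(-3279083) - 3315806570/1491/(-1807799) = -1/8407823*(-1/3279083) - 3315806570/1491*(-1/1807799) = 1/27569949466309 + 3315806570/2695428309 = 91416619574958071278439/74312822269188720341481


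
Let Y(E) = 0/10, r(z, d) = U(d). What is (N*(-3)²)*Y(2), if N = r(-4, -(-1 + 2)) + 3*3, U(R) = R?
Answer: 0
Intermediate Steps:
r(z, d) = d
Y(E) = 0 (Y(E) = 0*(⅒) = 0)
N = 8 (N = -(-1 + 2) + 3*3 = -1*1 + 9 = -1 + 9 = 8)
(N*(-3)²)*Y(2) = (8*(-3)²)*0 = (8*9)*0 = 72*0 = 0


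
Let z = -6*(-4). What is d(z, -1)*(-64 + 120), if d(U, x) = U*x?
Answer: -1344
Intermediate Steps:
z = 24 (z = -1*(-24) = 24)
d(z, -1)*(-64 + 120) = (24*(-1))*(-64 + 120) = -24*56 = -1344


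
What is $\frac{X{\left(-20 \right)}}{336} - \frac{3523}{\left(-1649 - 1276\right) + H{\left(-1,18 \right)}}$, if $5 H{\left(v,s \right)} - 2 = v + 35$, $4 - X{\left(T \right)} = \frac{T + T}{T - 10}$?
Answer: $\frac{248231}{204246} \approx 1.2154$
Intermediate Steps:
$X{\left(T \right)} = 4 - \frac{2 T}{-10 + T}$ ($X{\left(T \right)} = 4 - \frac{T + T}{T - 10} = 4 - \frac{2 T}{-10 + T}$)
$H{\left(v,s \right)} = \frac{37}{5} + \frac{v}{5}$ ($H{\left(v,s \right)} = \frac{2}{5} + \frac{v + 35}{5} = \frac{2}{5} + \frac{35 + v}{5} = \frac{2}{5} + \left(7 + \frac{v}{5}\right) = \frac{37}{5} + \frac{v}{5}$)
$\frac{X{\left(-20 \right)}}{336} - \frac{3523}{\left(-1649 - 1276\right) + H{\left(-1,18 \right)}} = \frac{2 \frac{1}{-10 - 20} \left(-20 - 20\right)}{336} - \frac{3523}{\left(-1649 - 1276\right) + \left(\frac{37}{5} + \frac{1}{5} \left(-1\right)\right)} = 2 \frac{1}{-30} \left(-40\right) \frac{1}{336} - \frac{3523}{-2925 + \left(\frac{37}{5} - \frac{1}{5}\right)} = 2 \left(- \frac{1}{30}\right) \left(-40\right) \frac{1}{336} - \frac{3523}{-2925 + \frac{36}{5}} = \frac{8}{3} \cdot \frac{1}{336} - \frac{3523}{- \frac{14589}{5}} = \frac{1}{126} - - \frac{17615}{14589} = \frac{1}{126} + \frac{17615}{14589} = \frac{248231}{204246}$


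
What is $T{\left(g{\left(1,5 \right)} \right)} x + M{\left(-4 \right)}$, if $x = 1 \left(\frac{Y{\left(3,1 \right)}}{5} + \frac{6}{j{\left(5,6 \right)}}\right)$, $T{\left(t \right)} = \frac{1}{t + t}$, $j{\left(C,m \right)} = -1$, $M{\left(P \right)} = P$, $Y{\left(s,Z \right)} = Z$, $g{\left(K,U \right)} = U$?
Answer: $- \frac{229}{50} \approx -4.58$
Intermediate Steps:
$T{\left(t \right)} = \frac{1}{2 t}$
$x = - \frac{29}{5}$ ($x = 1 \left(1 \cdot \frac{1}{5} + \frac{6}{-1}\right) = 1 \left(1 \cdot \frac{1}{5} + 6 \left(-1\right)\right) = 1 \left(\frac{1}{5} - 6\right) = 1 \left(- \frac{29}{5}\right) = - \frac{29}{5} \approx -5.8$)
$T{\left(g{\left(1,5 \right)} \right)} x + M{\left(-4 \right)} = \frac{1}{2 \cdot 5} \left(- \frac{29}{5}\right) - 4 = \frac{1}{2} \cdot \frac{1}{5} \left(- \frac{29}{5}\right) - 4 = \frac{1}{10} \left(- \frac{29}{5}\right) - 4 = - \frac{29}{50} - 4 = - \frac{229}{50}$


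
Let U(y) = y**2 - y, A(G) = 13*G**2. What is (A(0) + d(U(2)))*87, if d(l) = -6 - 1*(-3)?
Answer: -261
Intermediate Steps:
d(l) = -3 (d(l) = -6 + 3 = -3)
(A(0) + d(U(2)))*87 = (13*0**2 - 3)*87 = (13*0 - 3)*87 = (0 - 3)*87 = -3*87 = -261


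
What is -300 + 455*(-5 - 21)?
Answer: -12130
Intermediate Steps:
-300 + 455*(-5 - 21) = -300 + 455*(-26) = -300 - 11830 = -12130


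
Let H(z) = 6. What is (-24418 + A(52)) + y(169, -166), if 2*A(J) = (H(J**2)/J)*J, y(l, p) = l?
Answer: -24246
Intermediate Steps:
A(J) = 3 (A(J) = ((6/J)*J)/2 = (1/2)*6 = 3)
(-24418 + A(52)) + y(169, -166) = (-24418 + 3) + 169 = -24415 + 169 = -24246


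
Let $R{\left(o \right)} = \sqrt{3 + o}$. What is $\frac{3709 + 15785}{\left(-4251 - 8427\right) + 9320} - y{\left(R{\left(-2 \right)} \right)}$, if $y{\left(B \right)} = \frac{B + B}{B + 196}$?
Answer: $- \frac{1923517}{330763} \approx -5.8154$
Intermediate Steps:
$y{\left(B \right)} = \frac{2 B}{196 + B}$
$\frac{3709 + 15785}{\left(-4251 - 8427\right) + 9320} - y{\left(R{\left(-2 \right)} \right)} = \frac{3709 + 15785}{\left(-4251 - 8427\right) + 9320} - \frac{2 \sqrt{3 - 2}}{196 + \sqrt{3 - 2}} = \frac{19494}{-12678 + 9320} - \frac{2 \sqrt{1}}{196 + \sqrt{1}} = \frac{19494}{-3358} - 2 \cdot 1 \frac{1}{196 + 1} = 19494 \left(- \frac{1}{3358}\right) - 2 \cdot 1 \cdot \frac{1}{197} = - \frac{9747}{1679} - 2 \cdot 1 \cdot \frac{1}{197} = - \frac{9747}{1679} - \frac{2}{197} = - \frac{1923517}{330763}$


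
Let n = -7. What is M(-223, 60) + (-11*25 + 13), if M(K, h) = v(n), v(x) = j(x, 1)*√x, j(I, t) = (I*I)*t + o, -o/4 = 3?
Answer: -262 + 37*I*√7 ≈ -262.0 + 97.893*I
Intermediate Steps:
o = -12 (o = -4*3 = -12)
j(I, t) = -12 + t*I² (j(I, t) = (I*I)*t - 12 = I²*t - 12 = t*I² - 12 = -12 + t*I²)
v(x) = √x*(-12 + x²) (v(x) = (-12 + 1*x²)*√x = (-12 + x²)*√x = √x*(-12 + x²))
M(K, h) = 37*I*√7 (M(K, h) = √(-7)*(-12 + (-7)²) = (I*√7)*(-12 + 49) = (I*√7)*37 = 37*I*√7)
M(-223, 60) + (-11*25 + 13) = 37*I*√7 + (-11*25 + 13) = 37*I*√7 + (-275 + 13) = 37*I*√7 - 262 = -262 + 37*I*√7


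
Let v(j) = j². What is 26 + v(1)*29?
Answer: 55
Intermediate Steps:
26 + v(1)*29 = 26 + 1²*29 = 26 + 1*29 = 26 + 29 = 55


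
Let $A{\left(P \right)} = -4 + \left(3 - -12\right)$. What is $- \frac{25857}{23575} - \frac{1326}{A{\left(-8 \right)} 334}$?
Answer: $- \frac{63129534}{43307275} \approx -1.4577$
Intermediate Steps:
$A{\left(P \right)} = 11$ ($A{\left(P \right)} = -4 + \left(3 + 12\right) = -4 + 15 = 11$)
$- \frac{25857}{23575} - \frac{1326}{A{\left(-8 \right)} 334} = - \frac{25857}{23575} - \frac{1326}{11 \cdot 334} = \left(-25857\right) \frac{1}{23575} - \frac{1326}{3674} = - \frac{25857}{23575} - \frac{663}{1837} = - \frac{63129534}{43307275}$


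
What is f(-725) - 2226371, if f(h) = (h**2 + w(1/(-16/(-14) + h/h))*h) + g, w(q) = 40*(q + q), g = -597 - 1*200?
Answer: -5185829/3 ≈ -1.7286e+6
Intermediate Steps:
g = -797 (g = -597 - 200 = -797)
w(q) = 80*q (w(q) = 40*(2*q) = 80*q)
f(h) = -797 + h**2 + 112*h/3 (f(h) = (h**2 + (80/(-16/(-14) + h/h))*h) - 797 = (h**2 + (80/(-16*(-1/14) + 1))*h) - 797 = (h**2 + (80/(8/7 + 1))*h) - 797 = (h**2 + (80/(15/7))*h) - 797 = (h**2 + (80*(7/15))*h) - 797 = (h**2 + 112*h/3) - 797 = -797 + h**2 + 112*h/3)
f(-725) - 2226371 = (-797 + (-725)**2 + (112/3)*(-725)) - 2226371 = (-797 + 525625 - 81200/3) - 2226371 = 1493284/3 - 2226371 = -5185829/3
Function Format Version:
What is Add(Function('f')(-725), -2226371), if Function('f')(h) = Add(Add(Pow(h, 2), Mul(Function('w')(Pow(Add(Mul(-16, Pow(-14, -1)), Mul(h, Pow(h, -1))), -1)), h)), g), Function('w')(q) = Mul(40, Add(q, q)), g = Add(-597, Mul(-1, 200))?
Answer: Rational(-5185829, 3) ≈ -1.7286e+6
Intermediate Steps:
g = -797 (g = Add(-597, -200) = -797)
Function('w')(q) = Mul(80, q) (Function('w')(q) = Mul(40, Mul(2, q)) = Mul(80, q))
Function('f')(h) = Add(-797, Pow(h, 2), Mul(Rational(112, 3), h)) (Function('f')(h) = Add(Add(Pow(h, 2), Mul(Mul(80, Pow(Add(Mul(-16, Pow(-14, -1)), Mul(h, Pow(h, -1))), -1)), h)), -797) = Add(Add(Pow(h, 2), Mul(Mul(80, Pow(Add(Mul(-16, Rational(-1, 14)), 1), -1)), h)), -797) = Add(Add(Pow(h, 2), Mul(Mul(80, Pow(Add(Rational(8, 7), 1), -1)), h)), -797) = Add(Add(Pow(h, 2), Mul(Mul(80, Pow(Rational(15, 7), -1)), h)), -797) = Add(Add(Pow(h, 2), Mul(Mul(80, Rational(7, 15)), h)), -797) = Add(Add(Pow(h, 2), Mul(Rational(112, 3), h)), -797) = Add(-797, Pow(h, 2), Mul(Rational(112, 3), h)))
Add(Function('f')(-725), -2226371) = Add(Add(-797, Pow(-725, 2), Mul(Rational(112, 3), -725)), -2226371) = Add(Add(-797, 525625, Rational(-81200, 3)), -2226371) = Add(Rational(1493284, 3), -2226371) = Rational(-5185829, 3)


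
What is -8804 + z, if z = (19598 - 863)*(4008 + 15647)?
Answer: 368227621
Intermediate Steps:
z = 368236425 (z = 18735*19655 = 368236425)
-8804 + z = -8804 + 368236425 = 368227621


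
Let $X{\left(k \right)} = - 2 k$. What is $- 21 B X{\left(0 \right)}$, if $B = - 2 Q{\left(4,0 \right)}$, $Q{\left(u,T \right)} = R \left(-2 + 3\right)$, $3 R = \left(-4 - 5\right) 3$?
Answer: $0$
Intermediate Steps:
$R = -9$ ($R = \frac{\left(-4 - 5\right) 3}{3} = \frac{\left(-9\right) 3}{3} = \frac{1}{3} \left(-27\right) = -9$)
$Q{\left(u,T \right)} = -9$ ($Q{\left(u,T \right)} = - 9 \left(-2 + 3\right) = \left(-9\right) 1 = -9$)
$B = 18$ ($B = \left(-2\right) \left(-9\right) = 18$)
$- 21 B X{\left(0 \right)} = \left(-21\right) 18 \left(\left(-2\right) 0\right) = \left(-378\right) 0 = 0$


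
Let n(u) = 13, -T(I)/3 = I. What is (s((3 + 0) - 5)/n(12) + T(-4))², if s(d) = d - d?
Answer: 144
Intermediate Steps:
T(I) = -3*I
s(d) = 0
(s((3 + 0) - 5)/n(12) + T(-4))² = (0/13 - 3*(-4))² = (0*(1/13) + 12)² = (0 + 12)² = 12² = 144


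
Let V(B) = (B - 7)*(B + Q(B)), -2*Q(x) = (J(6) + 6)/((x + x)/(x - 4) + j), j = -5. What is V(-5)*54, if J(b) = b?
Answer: 78408/35 ≈ 2240.2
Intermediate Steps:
Q(x) = -6/(-5 + 2*x/(-4 + x)) (Q(x) = -(6 + 6)/(2*((x + x)/(x - 4) - 5)) = -6/((2*x)/(-4 + x) - 5) = -6/(2*x/(-4 + x) - 5) = -6/(-5 + 2*x/(-4 + x)))
V(B) = (-7 + B)*(B + 6*(-4 + B)/(-20 + 3*B)) (V(B) = (B - 7)*(B + 6*(-4 + B)/(-20 + 3*B)) = (-7 + B)*(B + 6*(-4 + B)/(-20 + 3*B)))
V(-5)*54 = ((168 - 35*(-5)**2 + 3*(-5)**3 + 74*(-5))/(-20 + 3*(-5)))*54 = ((168 - 35*25 + 3*(-125) - 370)/(-20 - 15))*54 = ((168 - 875 - 375 - 370)/(-35))*54 = -1/35*(-1452)*54 = (1452/35)*54 = 78408/35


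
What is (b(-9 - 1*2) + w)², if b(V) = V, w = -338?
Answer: 121801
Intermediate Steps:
(b(-9 - 1*2) + w)² = ((-9 - 1*2) - 338)² = ((-9 - 2) - 338)² = (-11 - 338)² = (-349)² = 121801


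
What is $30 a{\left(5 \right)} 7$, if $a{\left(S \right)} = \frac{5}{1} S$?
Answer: $5250$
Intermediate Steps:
$a{\left(S \right)} = 5 S$ ($a{\left(S \right)} = 5 \cdot 1 S = 5 S$)
$30 a{\left(5 \right)} 7 = 30 \cdot 5 \cdot 5 \cdot 7 = 30 \cdot 25 \cdot 7 = 750 \cdot 7 = 5250$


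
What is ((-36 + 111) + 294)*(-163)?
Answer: -60147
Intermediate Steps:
((-36 + 111) + 294)*(-163) = (75 + 294)*(-163) = 369*(-163) = -60147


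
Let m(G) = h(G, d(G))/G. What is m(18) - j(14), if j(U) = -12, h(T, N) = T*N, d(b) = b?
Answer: 30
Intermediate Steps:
h(T, N) = N*T
m(G) = G (m(G) = (G*G)/G = G**2/G = G)
m(18) - j(14) = 18 - 1*(-12) = 18 + 12 = 30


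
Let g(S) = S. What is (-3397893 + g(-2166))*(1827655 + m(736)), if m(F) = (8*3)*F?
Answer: -6274193473821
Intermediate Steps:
m(F) = 24*F
(-3397893 + g(-2166))*(1827655 + m(736)) = (-3397893 - 2166)*(1827655 + 24*736) = -3400059*(1827655 + 17664) = -3400059*1845319 = -6274193473821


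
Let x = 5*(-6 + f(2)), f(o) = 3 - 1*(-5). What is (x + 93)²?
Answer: 10609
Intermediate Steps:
f(o) = 8 (f(o) = 3 + 5 = 8)
x = 10 (x = 5*(-6 + 8) = 5*2 = 10)
(x + 93)² = (10 + 93)² = 103² = 10609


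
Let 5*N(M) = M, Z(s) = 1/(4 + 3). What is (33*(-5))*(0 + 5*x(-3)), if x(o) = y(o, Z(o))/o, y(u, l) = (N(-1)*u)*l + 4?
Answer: 7865/7 ≈ 1123.6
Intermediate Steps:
Z(s) = ⅐ (Z(s) = 1/7 = ⅐)
N(M) = M/5
y(u, l) = 4 - l*u/5 (y(u, l) = (((⅕)*(-1))*u)*l + 4 = (-u/5)*l + 4 = -l*u/5 + 4 = 4 - l*u/5)
x(o) = (4 - o/35)/o (x(o) = (4 - ⅕*⅐*o)/o = (4 - o/35)/o)
(33*(-5))*(0 + 5*x(-3)) = (33*(-5))*(0 + 5*((1/35)*(140 - 1*(-3))/(-3))) = -165*(0 + 5*((1/35)*(-⅓)*(140 + 3))) = -165*(0 + 5*((1/35)*(-⅓)*143)) = -165*(0 + 5*(-143/105)) = -165*(0 - 143/21) = -165*(-143/21) = 7865/7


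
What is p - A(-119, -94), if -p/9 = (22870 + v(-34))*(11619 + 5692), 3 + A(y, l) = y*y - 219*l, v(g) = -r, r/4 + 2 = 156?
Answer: -3467185690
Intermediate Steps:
r = 616 (r = -8 + 4*156 = -8 + 624 = 616)
v(g) = -616 (v(g) = -1*616 = -616)
A(y, l) = -3 + y² - 219*l (A(y, l) = -3 + (y*y - 219*l) = -3 + (y² - 219*l) = -3 + y² - 219*l)
p = -3467150946 (p = -9*(22870 - 616)*(11619 + 5692) = -200286*17311 = -9*385238994 = -3467150946)
p - A(-119, -94) = -3467150946 - (-3 + (-119)² - 219*(-94)) = -3467150946 - (-3 + 14161 + 20586) = -3467150946 - 1*34744 = -3467150946 - 34744 = -3467185690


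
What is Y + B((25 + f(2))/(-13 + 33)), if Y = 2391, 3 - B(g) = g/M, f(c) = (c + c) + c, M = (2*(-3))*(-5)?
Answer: 1436369/600 ≈ 2393.9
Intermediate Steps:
M = 30 (M = -6*(-5) = 30)
f(c) = 3*c (f(c) = 2*c + c = 3*c)
B(g) = 3 - g/30
Y + B((25 + f(2))/(-13 + 33)) = 2391 + (3 - (25 + 3*2)/(30*(-13 + 33))) = 2391 + (3 - (25 + 6)/(30*20)) = 2391 + (3 - 31/(30*20)) = 2391 + (3 - 1/30*31/20) = 2391 + (3 - 31/600) = 2391 + 1769/600 = 1436369/600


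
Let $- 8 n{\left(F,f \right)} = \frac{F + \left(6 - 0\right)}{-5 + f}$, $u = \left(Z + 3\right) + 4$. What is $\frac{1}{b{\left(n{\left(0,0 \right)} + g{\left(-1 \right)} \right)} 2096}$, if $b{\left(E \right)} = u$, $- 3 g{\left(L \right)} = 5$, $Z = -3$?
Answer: $\frac{1}{8384} \approx 0.00011927$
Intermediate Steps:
$u = 4$ ($u = \left(-3 + 3\right) + 4 = 0 + 4 = 4$)
$g{\left(L \right)} = - \frac{5}{3}$ ($g{\left(L \right)} = \left(- \frac{1}{3}\right) 5 = - \frac{5}{3}$)
$n{\left(F,f \right)} = - \frac{6 + F}{8 \left(-5 + f\right)}$ ($n{\left(F,f \right)} = - \frac{\left(F + \left(6 - 0\right)\right) \frac{1}{-5 + f}}{8} = - \frac{\left(F + \left(6 + 0\right)\right) \frac{1}{-5 + f}}{8} = - \frac{\left(F + 6\right) \frac{1}{-5 + f}}{8} = - \frac{\left(6 + F\right) \frac{1}{-5 + f}}{8} = - \frac{\frac{1}{-5 + f} \left(6 + F\right)}{8} = - \frac{6 + F}{8 \left(-5 + f\right)}$)
$b{\left(E \right)} = 4$
$\frac{1}{b{\left(n{\left(0,0 \right)} + g{\left(-1 \right)} \right)} 2096} = \frac{1}{4 \cdot 2096} = \frac{1}{8384}$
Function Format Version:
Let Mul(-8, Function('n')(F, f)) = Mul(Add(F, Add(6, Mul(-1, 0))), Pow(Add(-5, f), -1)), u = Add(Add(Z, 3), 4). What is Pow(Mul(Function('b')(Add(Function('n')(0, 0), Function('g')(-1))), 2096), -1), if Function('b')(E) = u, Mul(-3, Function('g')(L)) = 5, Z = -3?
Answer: Rational(1, 8384) ≈ 0.00011927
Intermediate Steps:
u = 4 (u = Add(Add(-3, 3), 4) = Add(0, 4) = 4)
Function('g')(L) = Rational(-5, 3) (Function('g')(L) = Mul(Rational(-1, 3), 5) = Rational(-5, 3))
Function('n')(F, f) = Mul(Rational(-1, 8), Pow(Add(-5, f), -1), Add(6, F)) (Function('n')(F, f) = Mul(Rational(-1, 8), Mul(Add(F, Add(6, Mul(-1, 0))), Pow(Add(-5, f), -1))) = Mul(Rational(-1, 8), Mul(Add(F, Add(6, 0)), Pow(Add(-5, f), -1))) = Mul(Rational(-1, 8), Mul(Add(F, 6), Pow(Add(-5, f), -1))) = Mul(Rational(-1, 8), Mul(Add(6, F), Pow(Add(-5, f), -1))) = Mul(Rational(-1, 8), Mul(Pow(Add(-5, f), -1), Add(6, F))) = Mul(Rational(-1, 8), Pow(Add(-5, f), -1), Add(6, F)))
Function('b')(E) = 4
Pow(Mul(Function('b')(Add(Function('n')(0, 0), Function('g')(-1))), 2096), -1) = Pow(Mul(4, 2096), -1) = Pow(8384, -1) = Rational(1, 8384)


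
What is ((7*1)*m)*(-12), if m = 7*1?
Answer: -588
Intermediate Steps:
m = 7
((7*1)*m)*(-12) = ((7*1)*7)*(-12) = (7*7)*(-12) = 49*(-12) = -588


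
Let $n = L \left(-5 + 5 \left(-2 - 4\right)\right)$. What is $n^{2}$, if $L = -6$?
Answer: $44100$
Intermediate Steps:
$n = 210$ ($n = - 6 \left(-5 + 5 \left(-2 - 4\right)\right) = - 6 \left(-5 + 5 \left(-6\right)\right) = - 6 \left(-5 - 30\right) = \left(-6\right) \left(-35\right) = 210$)
$n^{2} = 210^{2} = 44100$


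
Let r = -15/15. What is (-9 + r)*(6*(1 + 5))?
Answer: -360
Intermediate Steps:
r = -1 (r = -15*1/15 = -1)
(-9 + r)*(6*(1 + 5)) = (-9 - 1)*(6*(1 + 5)) = -60*6 = -10*36 = -360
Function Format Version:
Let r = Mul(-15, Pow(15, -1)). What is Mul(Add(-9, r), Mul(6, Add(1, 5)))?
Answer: -360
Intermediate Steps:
r = -1 (r = Mul(-15, Rational(1, 15)) = -1)
Mul(Add(-9, r), Mul(6, Add(1, 5))) = Mul(Add(-9, -1), Mul(6, Add(1, 5))) = Mul(-10, Mul(6, 6)) = Mul(-10, 36) = -360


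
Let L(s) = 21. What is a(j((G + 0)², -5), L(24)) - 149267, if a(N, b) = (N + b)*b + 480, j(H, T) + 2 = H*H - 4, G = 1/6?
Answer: -64139897/432 ≈ -1.4847e+5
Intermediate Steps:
G = ⅙ ≈ 0.16667
j(H, T) = -6 + H² (j(H, T) = -2 + (H*H - 4) = -2 + (H² - 4) = -2 + (-4 + H²) = -6 + H²)
a(N, b) = 480 + b*(N + b) (a(N, b) = b*(N + b) + 480 = 480 + b*(N + b))
a(j((G + 0)², -5), L(24)) - 149267 = (480 + 21² + (-6 + ((⅙ + 0)²)²)*21) - 149267 = (480 + 441 + (-6 + ((⅙)²)²)*21) - 149267 = (480 + 441 + (-6 + (1/36)²)*21) - 149267 = (480 + 441 + (-6 + 1/1296)*21) - 149267 = (480 + 441 - 7775/1296*21) - 149267 = (480 + 441 - 54425/432) - 149267 = 343447/432 - 149267 = -64139897/432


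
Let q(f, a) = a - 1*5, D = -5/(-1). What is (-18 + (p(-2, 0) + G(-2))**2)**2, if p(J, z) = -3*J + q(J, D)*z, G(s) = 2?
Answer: 2116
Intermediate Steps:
D = 5 (D = -5*(-1) = 5)
q(f, a) = -5 + a (q(f, a) = a - 5 = -5 + a)
p(J, z) = -3*J (p(J, z) = -3*J + (-5 + 5)*z = -3*J + 0*z = -3*J + 0 = -3*J)
(-18 + (p(-2, 0) + G(-2))**2)**2 = (-18 + (-3*(-2) + 2)**2)**2 = (-18 + (6 + 2)**2)**2 = (-18 + 8**2)**2 = (-18 + 64)**2 = 46**2 = 2116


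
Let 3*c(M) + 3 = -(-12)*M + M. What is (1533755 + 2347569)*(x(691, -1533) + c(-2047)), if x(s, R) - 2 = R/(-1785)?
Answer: -8777462854364/255 ≈ -3.4421e+10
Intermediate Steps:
x(s, R) = 2 - R/1785 (x(s, R) = 2 + R/(-1785) = 2 + R*(-1/1785) = 2 - R/1785)
c(M) = -1 + 13*M/3 (c(M) = -1 + (-(-12)*M + M)/3 = -1 + (12*M + M)/3 = -1 + (13*M)/3 = -1 + 13*M/3)
(1533755 + 2347569)*(x(691, -1533) + c(-2047)) = (1533755 + 2347569)*((2 - 1/1785*(-1533)) + (-1 + (13/3)*(-2047))) = 3881324*((2 + 73/85) + (-1 - 26611/3)) = 3881324*(243/85 - 26614/3) = 3881324*(-2261461/255) = -8777462854364/255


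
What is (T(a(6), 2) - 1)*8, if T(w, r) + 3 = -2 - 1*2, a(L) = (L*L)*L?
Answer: -64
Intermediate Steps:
a(L) = L**3 (a(L) = L**2*L = L**3)
T(w, r) = -7 (T(w, r) = -3 + (-2 - 1*2) = -3 + (-2 - 2) = -3 - 4 = -7)
(T(a(6), 2) - 1)*8 = (-7 - 1)*8 = -8*8 = -64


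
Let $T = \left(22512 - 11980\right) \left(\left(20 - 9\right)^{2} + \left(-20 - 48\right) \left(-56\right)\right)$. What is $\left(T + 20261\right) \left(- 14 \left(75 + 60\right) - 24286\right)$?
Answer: $-1083699200064$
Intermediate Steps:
$T = 41380228$ ($T = 10532 \left(11^{2} - -3808\right) = 10532 \left(121 + 3808\right) = 10532 \cdot 3929 = 41380228$)
$\left(T + 20261\right) \left(- 14 \left(75 + 60\right) - 24286\right) = \left(41380228 + 20261\right) \left(- 14 \left(75 + 60\right) - 24286\right) = 41400489 \left(\left(-14\right) 135 - 24286\right) = 41400489 \left(-1890 - 24286\right) = 41400489 \left(-26176\right) = -1083699200064$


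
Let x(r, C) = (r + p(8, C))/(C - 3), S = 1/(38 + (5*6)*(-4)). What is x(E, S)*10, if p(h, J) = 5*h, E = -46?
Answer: 4920/247 ≈ 19.919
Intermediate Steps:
S = -1/82 (S = 1/(38 + 30*(-4)) = 1/(38 - 120) = 1/(-82) = -1/82 ≈ -0.012195)
x(r, C) = (40 + r)/(-3 + C) (x(r, C) = (r + 5*8)/(C - 3) = (r + 40)/(-3 + C) = (40 + r)/(-3 + C))
x(E, S)*10 = ((40 - 46)/(-3 - 1/82))*10 = (-6/(-247/82))*10 = -82/247*(-6)*10 = (492/247)*10 = 4920/247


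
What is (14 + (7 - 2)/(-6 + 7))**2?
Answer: 361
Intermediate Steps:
(14 + (7 - 2)/(-6 + 7))**2 = (14 + 5/1)**2 = (14 + 5*1)**2 = (14 + 5)**2 = 19**2 = 361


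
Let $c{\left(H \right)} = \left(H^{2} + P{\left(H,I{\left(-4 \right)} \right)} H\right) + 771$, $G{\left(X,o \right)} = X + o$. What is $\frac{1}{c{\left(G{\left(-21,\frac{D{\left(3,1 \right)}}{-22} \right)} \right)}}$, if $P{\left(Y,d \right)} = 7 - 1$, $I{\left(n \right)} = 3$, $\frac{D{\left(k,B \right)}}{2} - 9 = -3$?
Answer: $\frac{121}{133818} \approx 0.00090421$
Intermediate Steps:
$D{\left(k,B \right)} = 12$ ($D{\left(k,B \right)} = 18 + 2 \left(-3\right) = 18 - 6 = 12$)
$P{\left(Y,d \right)} = 6$
$c{\left(H \right)} = 771 + H^{2} + 6 H$ ($c{\left(H \right)} = \left(H^{2} + 6 H\right) + 771 = 771 + H^{2} + 6 H$)
$\frac{1}{c{\left(G{\left(-21,\frac{D{\left(3,1 \right)}}{-22} \right)} \right)}} = \frac{1}{771 + \left(-21 + \frac{12}{-22}\right)^{2} + 6 \left(-21 + \frac{12}{-22}\right)} = \frac{1}{771 + \left(-21 + 12 \left(- \frac{1}{22}\right)\right)^{2} + 6 \left(-21 + 12 \left(- \frac{1}{22}\right)\right)} = \frac{1}{771 + \left(-21 - \frac{6}{11}\right)^{2} + 6 \left(-21 - \frac{6}{11}\right)} = \frac{1}{771 + \left(- \frac{237}{11}\right)^{2} + 6 \left(- \frac{237}{11}\right)} = \frac{1}{771 + \frac{56169}{121} - \frac{1422}{11}} = \frac{1}{\frac{133818}{121}} = \frac{121}{133818}$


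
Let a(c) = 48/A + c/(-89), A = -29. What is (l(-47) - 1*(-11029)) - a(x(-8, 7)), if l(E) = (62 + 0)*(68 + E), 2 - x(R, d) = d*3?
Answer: 31830032/2581 ≈ 12332.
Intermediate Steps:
x(R, d) = 2 - 3*d (x(R, d) = 2 - d*3 = 2 - 3*d)
l(E) = 4216 + 62*E (l(E) = 62*(68 + E) = 4216 + 62*E)
a(c) = -48/29 - c/89 (a(c) = 48/(-29) + c/(-89) = 48*(-1/29) + c*(-1/89) = -48/29 - c/89)
(l(-47) - 1*(-11029)) - a(x(-8, 7)) = ((4216 + 62*(-47)) - 1*(-11029)) - (-48/29 - (2 - 3*7)/89) = ((4216 - 2914) + 11029) - (-48/29 - (2 - 21)/89) = (1302 + 11029) - (-48/29 - 1/89*(-19)) = 12331 - (-48/29 + 19/89) = 12331 - 1*(-3721/2581) = 12331 + 3721/2581 = 31830032/2581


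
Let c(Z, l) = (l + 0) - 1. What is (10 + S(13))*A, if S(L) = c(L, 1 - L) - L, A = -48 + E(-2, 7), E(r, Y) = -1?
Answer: 784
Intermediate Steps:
c(Z, l) = -1 + l (c(Z, l) = l - 1 = -1 + l)
A = -49 (A = -48 - 1 = -49)
S(L) = -2*L (S(L) = (-1 + (1 - L)) - L = -L - L = -2*L)
(10 + S(13))*A = (10 - 2*13)*(-49) = (10 - 26)*(-49) = -16*(-49) = 784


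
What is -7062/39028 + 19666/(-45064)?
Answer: -12338257/19985884 ≈ -0.61735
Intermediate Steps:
-7062/39028 + 19666/(-45064) = -7062*1/39028 + 19666*(-1/45064) = -321/1774 - 9833/22532 = -12338257/19985884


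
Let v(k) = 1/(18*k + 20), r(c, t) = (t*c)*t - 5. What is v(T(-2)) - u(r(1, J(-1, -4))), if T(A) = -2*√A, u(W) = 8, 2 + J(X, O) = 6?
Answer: -5979/748 + 9*I*√2/748 ≈ -7.9933 + 0.017016*I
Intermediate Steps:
J(X, O) = 4 (J(X, O) = -2 + 6 = 4)
r(c, t) = -5 + c*t² (r(c, t) = (c*t)*t - 5 = c*t² - 5 = -5 + c*t²)
v(k) = 1/(20 + 18*k)
v(T(-2)) - u(r(1, J(-1, -4))) = 1/(2*(10 + 9*(-2*I*√2))) - 1*8 = 1/(2*(10 + 9*(-2*I*√2))) - 8 = 1/(2*(10 - 18*I*√2)) - 8 = -8 + 1/(2*(10 - 18*I*√2))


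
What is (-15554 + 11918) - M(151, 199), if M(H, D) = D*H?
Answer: -33685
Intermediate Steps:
(-15554 + 11918) - M(151, 199) = (-15554 + 11918) - 199*151 = -3636 - 1*30049 = -3636 - 30049 = -33685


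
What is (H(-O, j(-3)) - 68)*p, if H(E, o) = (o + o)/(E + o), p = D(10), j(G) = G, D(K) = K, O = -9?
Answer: -690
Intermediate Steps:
p = 10
H(E, o) = 2*o/(E + o) (H(E, o) = (2*o)/(E + o) = 2*o/(E + o))
(H(-O, j(-3)) - 68)*p = (2*(-3)/(-1*(-9) - 3) - 68)*10 = (2*(-3)/(9 - 3) - 68)*10 = (2*(-3)/6 - 68)*10 = (2*(-3)*(⅙) - 68)*10 = (-1 - 68)*10 = -69*10 = -690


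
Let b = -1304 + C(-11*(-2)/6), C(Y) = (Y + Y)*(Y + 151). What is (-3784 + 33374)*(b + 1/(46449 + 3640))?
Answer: -2264699736970/450801 ≈ -5.0237e+6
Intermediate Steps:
C(Y) = 2*Y*(151 + Y) (C(Y) = (2*Y)*(151 + Y) = 2*Y*(151 + Y))
b = -1528/9 (b = -1304 + 2*(-11*(-2)/6)*(151 - 11*(-2)/6) = -1304 + 2*(-11*(-⅓))*(151 - 11*(-⅓)) = -1304 + 2*(11/3)*(151 + 11/3) = -1304 + 2*(11/3)*(464/3) = -1304 + 10208/9 = -1528/9 ≈ -169.78)
(-3784 + 33374)*(b + 1/(46449 + 3640)) = (-3784 + 33374)*(-1528/9 + 1/(46449 + 3640)) = 29590*(-1528/9 + 1/50089) = 29590*(-76535983/450801) = -2264699736970/450801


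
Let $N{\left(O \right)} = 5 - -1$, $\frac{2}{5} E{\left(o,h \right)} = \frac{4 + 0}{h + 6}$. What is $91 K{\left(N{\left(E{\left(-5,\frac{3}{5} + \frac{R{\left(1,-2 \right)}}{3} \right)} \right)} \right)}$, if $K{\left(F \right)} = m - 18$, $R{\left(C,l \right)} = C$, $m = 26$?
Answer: $728$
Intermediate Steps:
$E{\left(o,h \right)} = \frac{10}{6 + h}$ ($E{\left(o,h \right)} = \frac{5 \frac{4 + 0}{h + 6}}{2} = \frac{5 \frac{4}{6 + h}}{2} = \frac{10}{6 + h}$)
$N{\left(O \right)} = 6$ ($N{\left(O \right)} = 5 + 1 = 6$)
$K{\left(F \right)} = 8$ ($K{\left(F \right)} = 26 - 18 = 8$)
$91 K{\left(N{\left(E{\left(-5,\frac{3}{5} + \frac{R{\left(1,-2 \right)}}{3} \right)} \right)} \right)} = 91 \cdot 8 = 728$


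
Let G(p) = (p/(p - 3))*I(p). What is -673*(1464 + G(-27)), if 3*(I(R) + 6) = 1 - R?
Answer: -987291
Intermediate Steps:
I(R) = -17/3 - R/3 (I(R) = -6 + (1 - R)/3 = -6 + (⅓ - R/3) = -17/3 - R/3)
G(p) = p*(-17/3 - p/3)/(-3 + p) (G(p) = (p/(p - 3))*(-17/3 - p/3) = (p/(-3 + p))*(-17/3 - p/3) = p*(-17/3 - p/3)/(-3 + p))
-673*(1464 + G(-27)) = -673*(1464 - 1*(-27)*(17 - 27)/(-9 + 3*(-27))) = -673*(1464 - 1*(-27)*(-10)/(-9 - 81)) = -673*(1464 - 1*(-27)*(-10)/(-90)) = -673*(1464 - 1*(-27)*(-1/90)*(-10)) = -673*(1464 + 3) = -673*1467 = -987291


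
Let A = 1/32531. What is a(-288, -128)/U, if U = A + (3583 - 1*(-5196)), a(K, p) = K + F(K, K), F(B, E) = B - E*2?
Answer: 0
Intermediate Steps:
F(B, E) = B - 2*E
A = 1/32531 ≈ 3.0740e-5
a(K, p) = 0 (a(K, p) = K + (K - 2*K) = K - K = 0)
U = 285589650/32531 (U = 1/32531 + (3583 - 1*(-5196)) = 1/32531 + (3583 + 5196) = 1/32531 + 8779 = 285589650/32531 ≈ 8779.0)
a(-288, -128)/U = 0/(285589650/32531) = 0*(32531/285589650) = 0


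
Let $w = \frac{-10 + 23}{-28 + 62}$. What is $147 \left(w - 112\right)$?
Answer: $- \frac{557865}{34} \approx -16408.0$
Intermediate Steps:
$w = \frac{13}{34} \approx 0.38235$
$147 \left(w - 112\right) = 147 \left(\frac{13}{34} - 112\right) = 147 \left(- \frac{3795}{34}\right) = - \frac{557865}{34}$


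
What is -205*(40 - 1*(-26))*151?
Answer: -2043030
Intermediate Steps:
-205*(40 - 1*(-26))*151 = -205*(40 + 26)*151 = -205*66*151 = -13530*151 = -2043030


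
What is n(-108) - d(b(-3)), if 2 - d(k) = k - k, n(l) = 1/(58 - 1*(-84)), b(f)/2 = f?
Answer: -283/142 ≈ -1.9930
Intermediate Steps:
b(f) = 2*f
n(l) = 1/142 (n(l) = 1/(58 + 84) = 1/142)
d(k) = 2 (d(k) = 2 - (k - k) = 2 - 1*0 = 2 + 0 = 2)
n(-108) - d(b(-3)) = 1/142 - 1*2 = 1/142 - 2 = -283/142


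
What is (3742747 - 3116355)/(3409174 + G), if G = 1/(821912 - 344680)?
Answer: 298934306944/1626966926369 ≈ 0.18374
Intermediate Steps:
G = 1/477232 ≈ 2.0954e-6
(3742747 - 3116355)/(3409174 + G) = (3742747 - 3116355)/(3409174 + 1/477232) = 626392/(1626966926369/477232) = 626392*(477232/1626966926369) = 298934306944/1626966926369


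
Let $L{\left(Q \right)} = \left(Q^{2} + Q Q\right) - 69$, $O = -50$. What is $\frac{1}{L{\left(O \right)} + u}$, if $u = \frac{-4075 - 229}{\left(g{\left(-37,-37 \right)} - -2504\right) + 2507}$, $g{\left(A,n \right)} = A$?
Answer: $\frac{2487}{12261245} \approx 0.00020283$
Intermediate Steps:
$L{\left(Q \right)} = -69 + 2 Q^{2}$ ($L{\left(Q \right)} = \left(Q^{2} + Q^{2}\right) - 69 = 2 Q^{2} - 69 = -69 + 2 Q^{2}$)
$u = - \frac{2152}{2487}$ ($u = \frac{-4075 - 229}{\left(-37 - -2504\right) + 2507} = - \frac{4304}{\left(-37 + 2504\right) + 2507} = - \frac{4304}{2467 + 2507} = - \frac{4304}{4974} = \left(-4304\right) \frac{1}{4974} = - \frac{2152}{2487} \approx -0.8653$)
$\frac{1}{L{\left(O \right)} + u} = \frac{1}{\left(-69 + 2 \left(-50\right)^{2}\right) - \frac{2152}{2487}} = \frac{1}{\left(-69 + 2 \cdot 2500\right) - \frac{2152}{2487}} = \frac{1}{\left(-69 + 5000\right) - \frac{2152}{2487}} = \frac{1}{4931 - \frac{2152}{2487}} = \frac{1}{\frac{12261245}{2487}} = \frac{2487}{12261245}$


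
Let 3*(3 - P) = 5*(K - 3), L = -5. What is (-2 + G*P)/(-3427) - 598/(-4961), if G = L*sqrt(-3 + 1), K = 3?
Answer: 2059268/17001347 + 15*I*sqrt(2)/3427 ≈ 0.12112 + 0.00619*I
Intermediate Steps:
P = 3 (P = 3 - 5*(3 - 3)/3 = 3 - 5*0/3 = 3 - 1/3*0 = 3 + 0 = 3)
G = -5*I*sqrt(2) (G = -5*sqrt(-3 + 1) = -5*I*sqrt(2) ≈ -7.0711*I)
(-2 + G*P)/(-3427) - 598/(-4961) = (-2 - 5*I*sqrt(2)*3)/(-3427) - 598/(-4961) = (-2 - 15*I*sqrt(2))*(-1/3427) - 598*(-1/4961) = (2/3427 + 15*I*sqrt(2)/3427) + 598/4961 = 2059268/17001347 + 15*I*sqrt(2)/3427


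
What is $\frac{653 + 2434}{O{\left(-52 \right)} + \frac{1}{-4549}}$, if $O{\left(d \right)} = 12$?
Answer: $\frac{14042763}{54587} \approx 257.25$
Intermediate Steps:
$\frac{653 + 2434}{O{\left(-52 \right)} + \frac{1}{-4549}} = \frac{653 + 2434}{12 + \frac{1}{-4549}} = \frac{3087}{12 - \frac{1}{4549}} = \frac{3087}{\frac{54587}{4549}} = 3087 \cdot \frac{4549}{54587} = \frac{14042763}{54587}$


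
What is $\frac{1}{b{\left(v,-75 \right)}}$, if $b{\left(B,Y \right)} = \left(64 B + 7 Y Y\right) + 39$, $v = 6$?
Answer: $\frac{1}{39798} \approx 2.5127 \cdot 10^{-5}$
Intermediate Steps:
$b{\left(B,Y \right)} = 39 + 7 Y^{2} + 64 B$ ($b{\left(B,Y \right)} = \left(64 B + 7 Y^{2}\right) + 39 = \left(7 Y^{2} + 64 B\right) + 39 = 39 + 7 Y^{2} + 64 B$)
$\frac{1}{b{\left(v,-75 \right)}} = \frac{1}{39 + 7 \left(-75\right)^{2} + 64 \cdot 6} = \frac{1}{39 + 7 \cdot 5625 + 384} = \frac{1}{39 + 39375 + 384} = \frac{1}{39798}$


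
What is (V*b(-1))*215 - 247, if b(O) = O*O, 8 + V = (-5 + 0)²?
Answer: 3408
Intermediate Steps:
V = 17 (V = -8 + (-5 + 0)² = -8 + (-5)² = -8 + 25 = 17)
b(O) = O²
(V*b(-1))*215 - 247 = (17*(-1)²)*215 - 247 = (17*1)*215 - 247 = 17*215 - 247 = 3655 - 247 = 3408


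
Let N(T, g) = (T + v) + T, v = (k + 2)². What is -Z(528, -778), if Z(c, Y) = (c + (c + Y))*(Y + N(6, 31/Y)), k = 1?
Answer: 210446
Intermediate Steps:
v = 9 (v = (1 + 2)² = 3² = 9)
N(T, g) = 9 + 2*T (N(T, g) = (T + 9) + T = (9 + T) + T = 9 + 2*T)
Z(c, Y) = (21 + Y)*(Y + 2*c) (Z(c, Y) = (c + (c + Y))*(Y + (9 + 2*6)) = (c + (Y + c))*(Y + (9 + 12)) = (Y + 2*c)*(Y + 21) = (Y + 2*c)*(21 + Y) = (21 + Y)*(Y + 2*c))
-Z(528, -778) = -((-778)² + 21*(-778) + 42*528 + 2*(-778)*528) = -(605284 - 16338 + 22176 - 821568) = -1*(-210446) = 210446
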